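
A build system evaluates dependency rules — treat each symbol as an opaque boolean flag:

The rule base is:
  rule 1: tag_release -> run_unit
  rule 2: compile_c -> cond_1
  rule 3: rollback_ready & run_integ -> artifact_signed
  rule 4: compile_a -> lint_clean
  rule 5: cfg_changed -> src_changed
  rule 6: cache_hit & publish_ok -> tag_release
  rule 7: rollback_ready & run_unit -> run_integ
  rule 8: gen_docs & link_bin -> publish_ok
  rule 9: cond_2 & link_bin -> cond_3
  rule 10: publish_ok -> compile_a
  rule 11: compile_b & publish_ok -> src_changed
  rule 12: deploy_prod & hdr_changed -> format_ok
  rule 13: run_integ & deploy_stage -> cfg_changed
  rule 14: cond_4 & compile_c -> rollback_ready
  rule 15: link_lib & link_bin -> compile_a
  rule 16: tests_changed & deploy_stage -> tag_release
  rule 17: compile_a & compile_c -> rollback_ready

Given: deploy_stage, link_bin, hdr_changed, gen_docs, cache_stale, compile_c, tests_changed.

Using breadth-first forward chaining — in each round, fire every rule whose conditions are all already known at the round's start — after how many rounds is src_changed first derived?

6

Round 1 fires rule 2, rule 8, rule 16, giving cond_1, publish_ok, tag_release.
Round 2 fires rule 1, rule 10, giving run_unit, compile_a.
Round 3 fires rule 4, rule 17, giving lint_clean, rollback_ready.
Round 4 fires rule 7, giving run_integ.
Round 5 fires rule 3, rule 13, giving artifact_signed, cfg_changed.
Round 6 fires rule 5, giving src_changed.
src_changed first appears in round 6.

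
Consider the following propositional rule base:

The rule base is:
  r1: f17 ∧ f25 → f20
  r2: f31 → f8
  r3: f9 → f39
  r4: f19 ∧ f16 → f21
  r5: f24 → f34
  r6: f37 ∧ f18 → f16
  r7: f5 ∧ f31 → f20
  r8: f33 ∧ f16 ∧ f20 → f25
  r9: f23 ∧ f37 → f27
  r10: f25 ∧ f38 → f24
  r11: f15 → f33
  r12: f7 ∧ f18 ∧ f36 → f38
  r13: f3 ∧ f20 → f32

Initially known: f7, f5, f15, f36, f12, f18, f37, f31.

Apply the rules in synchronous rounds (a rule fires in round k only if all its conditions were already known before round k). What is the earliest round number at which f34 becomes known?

Round 1 fires r2, r6, r7, r11, r12, giving f8, f16, f20, f33, f38.
Round 2 fires r8, giving f25.
Round 3 fires r10, giving f24.
Round 4 fires r5, giving f34.
f34 first appears in round 4.

4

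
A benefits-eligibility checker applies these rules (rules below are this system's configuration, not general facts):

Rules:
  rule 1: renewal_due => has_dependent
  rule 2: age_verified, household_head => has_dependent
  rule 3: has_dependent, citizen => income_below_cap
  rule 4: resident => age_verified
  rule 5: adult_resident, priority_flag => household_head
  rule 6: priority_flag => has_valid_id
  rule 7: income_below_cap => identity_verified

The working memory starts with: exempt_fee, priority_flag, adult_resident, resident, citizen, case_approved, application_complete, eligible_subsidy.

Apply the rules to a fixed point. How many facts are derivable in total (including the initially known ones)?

[1] rule 4 [resident => age_verified]; rule 5 [adult_resident, priority_flag => household_head]; rule 6 [priority_flag => has_valid_id]. ⇒ new: age_verified, household_head, has_valid_id.
[2] rule 2 [age_verified, household_head => has_dependent]. ⇒ new: has_dependent.
[3] rule 3 [has_dependent, citizen => income_below_cap]. ⇒ new: income_below_cap.
[4] rule 7 [income_below_cap => identity_verified]. ⇒ new: identity_verified.
Closure: {adult_resident, age_verified, application_complete, case_approved, citizen, eligible_subsidy, exempt_fee, has_dependent, has_valid_id, household_head, identity_verified, income_below_cap, priority_flag, resident} — 14 facts.

14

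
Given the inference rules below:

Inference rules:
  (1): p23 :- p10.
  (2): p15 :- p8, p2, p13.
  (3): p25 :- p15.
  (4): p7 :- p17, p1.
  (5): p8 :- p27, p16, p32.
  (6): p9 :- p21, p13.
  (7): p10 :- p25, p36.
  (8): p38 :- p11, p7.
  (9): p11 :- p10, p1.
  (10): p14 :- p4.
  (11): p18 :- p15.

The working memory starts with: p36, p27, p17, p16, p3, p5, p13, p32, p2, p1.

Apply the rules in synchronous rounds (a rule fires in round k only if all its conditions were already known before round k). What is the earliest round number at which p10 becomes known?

Round 1: (4) [p7 :- p17, p1.]; (5) [p8 :- p27, p16, p32.]. Adds p7, p8.
Round 2: (2) [p15 :- p8, p2, p13.]. Adds p15.
Round 3: (3) [p25 :- p15.]; (11) [p18 :- p15.]. Adds p25, p18.
Round 4: (7) [p10 :- p25, p36.]. Adds p10.
p10 first appears in round 4.

4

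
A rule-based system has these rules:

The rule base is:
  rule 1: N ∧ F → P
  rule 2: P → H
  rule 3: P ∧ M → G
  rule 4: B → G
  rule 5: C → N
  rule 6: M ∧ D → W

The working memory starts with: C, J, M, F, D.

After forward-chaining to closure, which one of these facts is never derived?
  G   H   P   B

B

Round 1: rule 5 [C → N]; rule 6 [M ∧ D → W]. New: N, W.
Round 2: rule 1 [N ∧ F → P]. New: P.
Round 3: rule 2 [P → H]; rule 3 [P ∧ M → G]. New: H, G.
Derived: G (round 3), P (round 2), H (round 3). B never appears in any round.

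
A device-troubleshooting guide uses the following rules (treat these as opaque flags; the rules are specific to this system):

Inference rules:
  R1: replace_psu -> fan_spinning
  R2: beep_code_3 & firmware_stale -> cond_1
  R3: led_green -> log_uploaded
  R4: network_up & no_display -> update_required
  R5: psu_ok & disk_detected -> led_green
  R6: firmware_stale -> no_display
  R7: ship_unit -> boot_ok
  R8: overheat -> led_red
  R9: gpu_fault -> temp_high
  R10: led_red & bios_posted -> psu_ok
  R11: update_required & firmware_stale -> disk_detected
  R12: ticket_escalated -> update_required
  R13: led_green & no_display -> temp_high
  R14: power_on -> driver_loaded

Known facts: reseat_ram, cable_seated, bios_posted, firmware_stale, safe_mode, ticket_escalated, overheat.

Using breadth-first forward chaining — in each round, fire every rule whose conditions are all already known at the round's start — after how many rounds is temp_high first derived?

4

Round 1 fires R6, R8, R12, giving no_display, led_red, update_required.
Round 2 fires R10, R11, giving psu_ok, disk_detected.
Round 3 fires R5, giving led_green.
Round 4 fires R3, R13, giving log_uploaded, temp_high.
temp_high first appears in round 4.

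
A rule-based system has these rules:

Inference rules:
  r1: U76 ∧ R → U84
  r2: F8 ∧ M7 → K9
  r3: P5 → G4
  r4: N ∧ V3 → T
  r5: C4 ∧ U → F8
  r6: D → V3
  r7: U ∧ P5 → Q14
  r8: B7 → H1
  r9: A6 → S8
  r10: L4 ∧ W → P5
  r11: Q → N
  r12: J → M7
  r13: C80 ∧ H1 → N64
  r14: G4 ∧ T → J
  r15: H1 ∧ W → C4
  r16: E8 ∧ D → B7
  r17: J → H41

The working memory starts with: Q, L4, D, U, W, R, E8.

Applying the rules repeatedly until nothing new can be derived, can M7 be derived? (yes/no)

yes

Round 1 fires r6, r10, r11, r16, giving V3, P5, N, B7.
Round 2 fires r3, r4, r7, r8, giving G4, T, Q14, H1.
Round 3 fires r14, r15, giving J, C4.
Round 4 fires r5, r12, r17, giving F8, M7, H41.
Round 5 fires r2, giving K9.
M7 appears in round 4, so it is derivable.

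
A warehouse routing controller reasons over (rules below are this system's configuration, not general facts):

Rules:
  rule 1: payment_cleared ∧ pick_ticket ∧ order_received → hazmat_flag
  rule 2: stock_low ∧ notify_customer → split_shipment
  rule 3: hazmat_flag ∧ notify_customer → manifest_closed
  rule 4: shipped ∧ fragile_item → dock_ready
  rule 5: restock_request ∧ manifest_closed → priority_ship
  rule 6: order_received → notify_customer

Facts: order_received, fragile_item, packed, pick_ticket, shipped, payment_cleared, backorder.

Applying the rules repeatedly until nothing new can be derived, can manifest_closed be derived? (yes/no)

yes

Round 1 fires rule 1, rule 4, rule 6, giving hazmat_flag, dock_ready, notify_customer.
Round 2 fires rule 3, giving manifest_closed.
manifest_closed appears in round 2, so it is derivable.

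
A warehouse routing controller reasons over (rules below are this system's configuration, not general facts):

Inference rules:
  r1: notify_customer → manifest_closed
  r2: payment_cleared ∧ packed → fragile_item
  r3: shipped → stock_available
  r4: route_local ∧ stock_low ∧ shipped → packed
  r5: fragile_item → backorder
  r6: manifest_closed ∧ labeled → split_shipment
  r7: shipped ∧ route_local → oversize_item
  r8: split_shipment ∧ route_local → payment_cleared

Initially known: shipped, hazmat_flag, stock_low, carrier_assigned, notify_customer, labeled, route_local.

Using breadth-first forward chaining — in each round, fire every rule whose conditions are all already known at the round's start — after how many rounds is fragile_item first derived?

Round 1 — r1, r3, r4, r7, derive manifest_closed, stock_available, packed, oversize_item.
Round 2 — r6, derive split_shipment.
Round 3 — r8, derive payment_cleared.
Round 4 — r2, derive fragile_item.
fragile_item first appears in round 4.

4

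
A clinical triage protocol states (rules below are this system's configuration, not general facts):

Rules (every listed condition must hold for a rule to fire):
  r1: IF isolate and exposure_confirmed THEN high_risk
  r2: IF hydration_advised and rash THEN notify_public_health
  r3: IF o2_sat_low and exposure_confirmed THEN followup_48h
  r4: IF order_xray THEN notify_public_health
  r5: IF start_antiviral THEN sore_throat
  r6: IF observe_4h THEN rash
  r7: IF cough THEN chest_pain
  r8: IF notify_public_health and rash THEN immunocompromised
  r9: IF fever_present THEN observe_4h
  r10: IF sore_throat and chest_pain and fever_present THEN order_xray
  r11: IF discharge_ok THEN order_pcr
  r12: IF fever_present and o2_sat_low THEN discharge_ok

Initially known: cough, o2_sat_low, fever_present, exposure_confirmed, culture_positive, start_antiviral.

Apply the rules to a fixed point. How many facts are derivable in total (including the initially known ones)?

Round 1 — r3, r5, r7, r9, r12, derive followup_48h, sore_throat, chest_pain, observe_4h, discharge_ok.
Round 2 — r6, r10, r11, derive rash, order_xray, order_pcr.
Round 3 — r4, derive notify_public_health.
Round 4 — r8, derive immunocompromised.
Closure: {chest_pain, cough, culture_positive, discharge_ok, exposure_confirmed, fever_present, followup_48h, immunocompromised, notify_public_health, o2_sat_low, observe_4h, order_pcr, order_xray, rash, sore_throat, start_antiviral} — 16 facts.

16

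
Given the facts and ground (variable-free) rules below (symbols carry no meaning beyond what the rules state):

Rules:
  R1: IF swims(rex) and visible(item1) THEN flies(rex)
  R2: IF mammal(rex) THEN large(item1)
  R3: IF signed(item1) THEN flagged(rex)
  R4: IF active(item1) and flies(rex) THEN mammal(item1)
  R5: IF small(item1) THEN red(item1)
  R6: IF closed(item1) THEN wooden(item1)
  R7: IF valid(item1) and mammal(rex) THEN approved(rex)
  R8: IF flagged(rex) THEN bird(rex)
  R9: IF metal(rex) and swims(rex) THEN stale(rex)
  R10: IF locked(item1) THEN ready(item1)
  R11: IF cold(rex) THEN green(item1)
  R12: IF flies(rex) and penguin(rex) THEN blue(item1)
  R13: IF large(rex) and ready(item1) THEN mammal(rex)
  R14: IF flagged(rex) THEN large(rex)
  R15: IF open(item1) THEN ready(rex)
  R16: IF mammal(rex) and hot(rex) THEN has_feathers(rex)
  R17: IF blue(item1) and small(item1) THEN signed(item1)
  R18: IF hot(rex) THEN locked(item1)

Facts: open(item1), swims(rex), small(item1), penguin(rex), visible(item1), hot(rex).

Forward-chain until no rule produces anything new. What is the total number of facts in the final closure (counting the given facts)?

Round 1 fires R1, R5, R15, R18, giving flies(rex), red(item1), ready(rex), locked(item1).
Round 2 fires R10, R12, giving ready(item1), blue(item1).
Round 3 fires R17, giving signed(item1).
Round 4 fires R3, giving flagged(rex).
Round 5 fires R8, R14, giving bird(rex), large(rex).
Round 6 fires R13, giving mammal(rex).
Round 7 fires R2, R16, giving large(item1), has_feathers(rex).
Closure: {bird(rex), blue(item1), flagged(rex), flies(rex), has_feathers(rex), hot(rex), large(item1), large(rex), locked(item1), mammal(rex), open(item1), penguin(rex), ready(item1), ready(rex), red(item1), signed(item1), small(item1), swims(rex), visible(item1)} — 19 facts.

19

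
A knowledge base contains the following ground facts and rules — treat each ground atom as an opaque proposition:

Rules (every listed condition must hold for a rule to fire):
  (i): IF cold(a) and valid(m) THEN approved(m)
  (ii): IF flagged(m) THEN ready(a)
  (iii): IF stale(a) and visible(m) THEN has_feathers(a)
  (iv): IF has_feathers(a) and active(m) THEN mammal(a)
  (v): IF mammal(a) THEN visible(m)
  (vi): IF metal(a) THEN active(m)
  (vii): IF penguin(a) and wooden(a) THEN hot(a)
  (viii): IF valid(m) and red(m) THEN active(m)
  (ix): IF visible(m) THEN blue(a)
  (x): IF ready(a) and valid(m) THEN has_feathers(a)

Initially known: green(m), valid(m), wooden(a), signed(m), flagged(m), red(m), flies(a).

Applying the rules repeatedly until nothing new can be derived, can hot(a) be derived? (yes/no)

Round 1: (ii) [IF flagged(m) THEN ready(a)]; (viii) [IF valid(m) and red(m) THEN active(m)]. Adds ready(a), active(m).
Round 2: (x) [IF ready(a) and valid(m) THEN has_feathers(a)]. Adds has_feathers(a).
Round 3: (iv) [IF has_feathers(a) and active(m) THEN mammal(a)]. Adds mammal(a).
Round 4: (v) [IF mammal(a) THEN visible(m)]. Adds visible(m).
Round 5: (ix) [IF visible(m) THEN blue(a)]. Adds blue(a).
Fixed point reached. hot(a) is concluded only by (vii); (vii) needs penguin(a) (never derived).

no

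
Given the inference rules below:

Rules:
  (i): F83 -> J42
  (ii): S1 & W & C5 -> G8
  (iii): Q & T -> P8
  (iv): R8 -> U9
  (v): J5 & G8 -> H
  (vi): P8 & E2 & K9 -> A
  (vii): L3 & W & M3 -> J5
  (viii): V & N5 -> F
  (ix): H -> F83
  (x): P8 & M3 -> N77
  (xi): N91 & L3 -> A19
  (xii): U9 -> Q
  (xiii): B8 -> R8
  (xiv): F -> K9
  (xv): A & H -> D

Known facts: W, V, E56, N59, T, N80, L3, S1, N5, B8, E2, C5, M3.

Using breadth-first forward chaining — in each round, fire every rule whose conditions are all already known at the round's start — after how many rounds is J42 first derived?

Round 1: (ii) [S1 & W & C5 -> G8]; (vii) [L3 & W & M3 -> J5]; (viii) [V & N5 -> F]; (xiii) [B8 -> R8]. New: G8, J5, F, R8.
Round 2: (iv) [R8 -> U9]; (v) [J5 & G8 -> H]; (xiv) [F -> K9]. New: U9, H, K9.
Round 3: (ix) [H -> F83]; (xii) [U9 -> Q]. New: F83, Q.
Round 4: (i) [F83 -> J42]; (iii) [Q & T -> P8]. New: J42, P8.
J42 first appears in round 4.

4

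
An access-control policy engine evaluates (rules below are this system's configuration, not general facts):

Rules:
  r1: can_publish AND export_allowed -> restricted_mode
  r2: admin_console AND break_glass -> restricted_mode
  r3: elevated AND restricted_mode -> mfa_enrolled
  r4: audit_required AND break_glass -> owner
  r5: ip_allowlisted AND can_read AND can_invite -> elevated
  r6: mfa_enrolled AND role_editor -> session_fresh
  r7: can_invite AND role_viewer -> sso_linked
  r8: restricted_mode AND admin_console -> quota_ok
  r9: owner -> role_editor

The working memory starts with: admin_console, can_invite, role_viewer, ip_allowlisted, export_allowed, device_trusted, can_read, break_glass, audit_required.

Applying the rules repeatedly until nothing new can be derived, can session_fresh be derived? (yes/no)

Round 1: r2 [admin_console AND break_glass -> restricted_mode]; r4 [audit_required AND break_glass -> owner]; r5 [ip_allowlisted AND can_read AND can_invite -> elevated]; r7 [can_invite AND role_viewer -> sso_linked]. New: restricted_mode, owner, elevated, sso_linked.
Round 2: r3 [elevated AND restricted_mode -> mfa_enrolled]; r8 [restricted_mode AND admin_console -> quota_ok]; r9 [owner -> role_editor]. New: mfa_enrolled, quota_ok, role_editor.
Round 3: r6 [mfa_enrolled AND role_editor -> session_fresh]. New: session_fresh.
session_fresh appears in round 3, so it is derivable.

yes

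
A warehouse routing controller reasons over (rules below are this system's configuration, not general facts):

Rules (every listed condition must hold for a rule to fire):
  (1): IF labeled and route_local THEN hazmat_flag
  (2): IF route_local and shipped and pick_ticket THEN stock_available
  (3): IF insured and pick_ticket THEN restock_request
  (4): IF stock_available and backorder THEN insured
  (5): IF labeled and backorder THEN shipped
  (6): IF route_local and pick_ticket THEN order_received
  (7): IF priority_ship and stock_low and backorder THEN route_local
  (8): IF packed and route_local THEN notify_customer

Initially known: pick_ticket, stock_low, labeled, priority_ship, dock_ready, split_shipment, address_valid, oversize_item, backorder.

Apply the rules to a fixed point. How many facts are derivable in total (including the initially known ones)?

16

Round 1 fires (5), (7), giving shipped, route_local.
Round 2 fires (1), (2), (6), giving hazmat_flag, stock_available, order_received.
Round 3 fires (4), giving insured.
Round 4 fires (3), giving restock_request.
Closure: {address_valid, backorder, dock_ready, hazmat_flag, insured, labeled, order_received, oversize_item, pick_ticket, priority_ship, restock_request, route_local, shipped, split_shipment, stock_available, stock_low} — 16 facts.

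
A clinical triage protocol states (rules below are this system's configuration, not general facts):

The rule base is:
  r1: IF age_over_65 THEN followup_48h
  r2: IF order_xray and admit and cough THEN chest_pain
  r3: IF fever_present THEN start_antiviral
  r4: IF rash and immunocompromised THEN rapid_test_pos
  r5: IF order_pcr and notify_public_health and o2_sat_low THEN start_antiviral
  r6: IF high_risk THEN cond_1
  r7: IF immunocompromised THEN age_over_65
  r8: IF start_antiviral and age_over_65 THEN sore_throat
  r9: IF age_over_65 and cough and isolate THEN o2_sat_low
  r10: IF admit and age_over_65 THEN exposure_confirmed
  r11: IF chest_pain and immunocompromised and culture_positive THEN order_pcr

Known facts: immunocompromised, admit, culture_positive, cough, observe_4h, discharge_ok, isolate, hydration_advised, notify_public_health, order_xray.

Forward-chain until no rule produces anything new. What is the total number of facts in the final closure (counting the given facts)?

Round 1 — r2, r7, derive chest_pain, age_over_65.
Round 2 — r1, r9, r10, r11, derive followup_48h, o2_sat_low, exposure_confirmed, order_pcr.
Round 3 — r5, derive start_antiviral.
Round 4 — r8, derive sore_throat.
Closure: {admit, age_over_65, chest_pain, cough, culture_positive, discharge_ok, exposure_confirmed, followup_48h, hydration_advised, immunocompromised, isolate, notify_public_health, o2_sat_low, observe_4h, order_pcr, order_xray, sore_throat, start_antiviral} — 18 facts.

18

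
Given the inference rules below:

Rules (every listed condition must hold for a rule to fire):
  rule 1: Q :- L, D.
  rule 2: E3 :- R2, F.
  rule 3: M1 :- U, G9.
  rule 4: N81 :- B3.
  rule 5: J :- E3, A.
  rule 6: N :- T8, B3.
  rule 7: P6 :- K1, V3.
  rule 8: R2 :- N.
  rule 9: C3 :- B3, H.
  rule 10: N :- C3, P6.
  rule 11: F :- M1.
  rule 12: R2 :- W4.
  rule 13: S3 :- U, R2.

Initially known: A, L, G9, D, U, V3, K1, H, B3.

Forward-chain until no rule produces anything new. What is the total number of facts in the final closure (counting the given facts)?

Round 1 — rule 1, rule 3, rule 4, rule 7, rule 9, derive Q, M1, N81, P6, C3.
Round 2 — rule 10, rule 11, derive N, F.
Round 3 — rule 8, derive R2.
Round 4 — rule 2, rule 13, derive E3, S3.
Round 5 — rule 5, derive J.
Closure: {A, B3, C3, D, E3, F, G9, H, J, K1, L, M1, N, N81, P6, Q, R2, S3, U, V3} — 20 facts.

20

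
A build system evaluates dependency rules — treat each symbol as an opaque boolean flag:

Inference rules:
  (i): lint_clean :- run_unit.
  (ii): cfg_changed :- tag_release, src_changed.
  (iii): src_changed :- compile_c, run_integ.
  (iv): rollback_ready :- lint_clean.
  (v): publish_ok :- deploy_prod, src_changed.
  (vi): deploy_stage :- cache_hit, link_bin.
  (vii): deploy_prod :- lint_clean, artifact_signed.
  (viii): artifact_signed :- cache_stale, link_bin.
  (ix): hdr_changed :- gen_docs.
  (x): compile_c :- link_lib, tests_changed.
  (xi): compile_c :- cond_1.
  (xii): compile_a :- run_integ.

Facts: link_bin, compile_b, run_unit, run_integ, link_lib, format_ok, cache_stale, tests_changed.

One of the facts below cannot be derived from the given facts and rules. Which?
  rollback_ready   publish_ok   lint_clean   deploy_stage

deploy_stage

Round 1 — (i), (viii), (x), (xii), derive lint_clean, artifact_signed, compile_c, compile_a.
Round 2 — (iii), (iv), (vii), derive src_changed, rollback_ready, deploy_prod.
Round 3 — (v), derive publish_ok.
Derived: rollback_ready (round 2), lint_clean (round 1), publish_ok (round 3). deploy_stage never appears in any round.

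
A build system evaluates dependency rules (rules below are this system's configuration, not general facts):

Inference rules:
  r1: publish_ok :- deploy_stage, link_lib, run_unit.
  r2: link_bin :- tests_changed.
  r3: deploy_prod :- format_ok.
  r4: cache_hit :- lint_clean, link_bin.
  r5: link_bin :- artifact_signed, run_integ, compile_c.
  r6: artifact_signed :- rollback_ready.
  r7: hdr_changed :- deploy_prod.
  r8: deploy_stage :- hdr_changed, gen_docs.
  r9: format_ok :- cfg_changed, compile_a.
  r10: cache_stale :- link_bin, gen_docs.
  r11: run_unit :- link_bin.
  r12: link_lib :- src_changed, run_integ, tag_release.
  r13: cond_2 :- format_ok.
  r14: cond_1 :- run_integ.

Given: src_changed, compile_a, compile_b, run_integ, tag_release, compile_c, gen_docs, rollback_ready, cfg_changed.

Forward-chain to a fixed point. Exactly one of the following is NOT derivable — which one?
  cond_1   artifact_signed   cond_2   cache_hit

cache_hit

Round 1 — r6, r9, r12, r14, derive artifact_signed, format_ok, link_lib, cond_1.
Round 2 — r3, r5, r13, derive deploy_prod, link_bin, cond_2.
Round 3 — r7, r10, r11, derive hdr_changed, cache_stale, run_unit.
Round 4 — r8, derive deploy_stage.
Round 5 — r1, derive publish_ok.
Derived: cond_2 (round 2), artifact_signed (round 1), cond_1 (round 1). cache_hit never appears in any round.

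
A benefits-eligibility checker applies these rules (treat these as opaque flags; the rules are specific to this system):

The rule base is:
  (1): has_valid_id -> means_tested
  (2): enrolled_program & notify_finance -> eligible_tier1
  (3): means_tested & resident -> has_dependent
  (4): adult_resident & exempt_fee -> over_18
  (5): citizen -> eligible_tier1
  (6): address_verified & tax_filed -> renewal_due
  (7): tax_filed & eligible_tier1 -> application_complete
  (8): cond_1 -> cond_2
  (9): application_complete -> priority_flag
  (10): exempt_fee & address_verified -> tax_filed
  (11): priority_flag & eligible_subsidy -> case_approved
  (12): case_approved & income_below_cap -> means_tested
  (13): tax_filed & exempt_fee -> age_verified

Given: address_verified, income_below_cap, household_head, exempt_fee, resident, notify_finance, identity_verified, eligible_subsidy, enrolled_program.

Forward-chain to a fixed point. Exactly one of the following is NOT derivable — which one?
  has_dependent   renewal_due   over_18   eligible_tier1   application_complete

over_18

Round 1: (2) [enrolled_program & notify_finance -> eligible_tier1]; (10) [exempt_fee & address_verified -> tax_filed]. New: eligible_tier1, tax_filed.
Round 2: (6) [address_verified & tax_filed -> renewal_due]; (7) [tax_filed & eligible_tier1 -> application_complete]; (13) [tax_filed & exempt_fee -> age_verified]. New: renewal_due, application_complete, age_verified.
Round 3: (9) [application_complete -> priority_flag]. New: priority_flag.
Round 4: (11) [priority_flag & eligible_subsidy -> case_approved]. New: case_approved.
Round 5: (12) [case_approved & income_below_cap -> means_tested]. New: means_tested.
Round 6: (3) [means_tested & resident -> has_dependent]. New: has_dependent.
Derived: has_dependent (round 6), application_complete (round 2), renewal_due (round 2), eligible_tier1 (round 1). over_18 never appears in any round.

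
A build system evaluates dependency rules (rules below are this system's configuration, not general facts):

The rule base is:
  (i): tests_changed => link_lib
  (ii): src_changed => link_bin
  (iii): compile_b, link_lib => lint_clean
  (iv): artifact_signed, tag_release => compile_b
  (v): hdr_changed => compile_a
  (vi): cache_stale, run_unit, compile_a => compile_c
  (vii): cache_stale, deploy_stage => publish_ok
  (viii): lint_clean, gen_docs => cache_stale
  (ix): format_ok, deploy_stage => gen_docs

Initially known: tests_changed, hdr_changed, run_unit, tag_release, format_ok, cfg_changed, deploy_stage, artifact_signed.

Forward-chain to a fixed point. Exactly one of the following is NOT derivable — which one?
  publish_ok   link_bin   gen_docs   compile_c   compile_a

Round 1 — (i), (iv), (v), (ix), derive link_lib, compile_b, compile_a, gen_docs.
Round 2 — (iii), derive lint_clean.
Round 3 — (viii), derive cache_stale.
Round 4 — (vi), (vii), derive compile_c, publish_ok.
Derived: compile_c (round 4), compile_a (round 1), publish_ok (round 4), gen_docs (round 1). link_bin never appears in any round.

link_bin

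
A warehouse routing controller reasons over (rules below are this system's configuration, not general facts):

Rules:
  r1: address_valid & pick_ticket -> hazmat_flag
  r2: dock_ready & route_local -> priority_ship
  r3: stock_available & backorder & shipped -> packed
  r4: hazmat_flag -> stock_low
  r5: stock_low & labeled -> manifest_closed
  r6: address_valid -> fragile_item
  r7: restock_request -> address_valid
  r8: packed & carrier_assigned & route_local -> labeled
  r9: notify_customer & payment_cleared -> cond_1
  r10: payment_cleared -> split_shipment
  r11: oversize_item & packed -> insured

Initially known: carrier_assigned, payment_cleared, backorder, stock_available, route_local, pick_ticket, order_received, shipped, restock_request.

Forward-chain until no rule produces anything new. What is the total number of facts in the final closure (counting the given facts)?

Round 1 — r3, r7, r10, derive packed, address_valid, split_shipment.
Round 2 — r1, r6, r8, derive hazmat_flag, fragile_item, labeled.
Round 3 — r4, derive stock_low.
Round 4 — r5, derive manifest_closed.
Closure: {address_valid, backorder, carrier_assigned, fragile_item, hazmat_flag, labeled, manifest_closed, order_received, packed, payment_cleared, pick_ticket, restock_request, route_local, shipped, split_shipment, stock_available, stock_low} — 17 facts.

17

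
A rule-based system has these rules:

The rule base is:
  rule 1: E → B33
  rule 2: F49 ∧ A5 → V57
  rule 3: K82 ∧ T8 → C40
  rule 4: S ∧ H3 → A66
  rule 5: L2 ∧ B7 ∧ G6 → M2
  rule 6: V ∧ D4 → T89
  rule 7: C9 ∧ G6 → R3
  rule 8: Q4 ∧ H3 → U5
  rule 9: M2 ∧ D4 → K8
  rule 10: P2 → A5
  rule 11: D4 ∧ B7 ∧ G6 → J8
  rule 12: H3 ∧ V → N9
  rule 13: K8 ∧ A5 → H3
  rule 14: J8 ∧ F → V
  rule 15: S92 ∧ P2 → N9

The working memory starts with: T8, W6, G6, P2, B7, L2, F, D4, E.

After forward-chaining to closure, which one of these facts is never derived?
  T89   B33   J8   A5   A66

A66

[1] rule 1 [E → B33]; rule 5 [L2 ∧ B7 ∧ G6 → M2]; rule 10 [P2 → A5]; rule 11 [D4 ∧ B7 ∧ G6 → J8]. ⇒ new: B33, M2, A5, J8.
[2] rule 9 [M2 ∧ D4 → K8]; rule 14 [J8 ∧ F → V]. ⇒ new: K8, V.
[3] rule 6 [V ∧ D4 → T89]; rule 13 [K8 ∧ A5 → H3]. ⇒ new: T89, H3.
[4] rule 12 [H3 ∧ V → N9]. ⇒ new: N9.
Derived: B33 (round 1), A5 (round 1), T89 (round 3), J8 (round 1). A66 never appears in any round.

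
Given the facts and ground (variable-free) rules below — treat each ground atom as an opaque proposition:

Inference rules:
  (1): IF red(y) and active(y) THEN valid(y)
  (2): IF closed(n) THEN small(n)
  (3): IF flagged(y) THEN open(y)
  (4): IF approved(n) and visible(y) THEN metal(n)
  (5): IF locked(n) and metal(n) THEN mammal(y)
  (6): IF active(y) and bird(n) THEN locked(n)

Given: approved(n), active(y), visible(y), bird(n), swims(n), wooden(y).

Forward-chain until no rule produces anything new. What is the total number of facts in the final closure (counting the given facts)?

Round 1 fires (4), (6), giving metal(n), locked(n).
Round 2 fires (5), giving mammal(y).
Closure: {active(y), approved(n), bird(n), locked(n), mammal(y), metal(n), swims(n), visible(y), wooden(y)} — 9 facts.

9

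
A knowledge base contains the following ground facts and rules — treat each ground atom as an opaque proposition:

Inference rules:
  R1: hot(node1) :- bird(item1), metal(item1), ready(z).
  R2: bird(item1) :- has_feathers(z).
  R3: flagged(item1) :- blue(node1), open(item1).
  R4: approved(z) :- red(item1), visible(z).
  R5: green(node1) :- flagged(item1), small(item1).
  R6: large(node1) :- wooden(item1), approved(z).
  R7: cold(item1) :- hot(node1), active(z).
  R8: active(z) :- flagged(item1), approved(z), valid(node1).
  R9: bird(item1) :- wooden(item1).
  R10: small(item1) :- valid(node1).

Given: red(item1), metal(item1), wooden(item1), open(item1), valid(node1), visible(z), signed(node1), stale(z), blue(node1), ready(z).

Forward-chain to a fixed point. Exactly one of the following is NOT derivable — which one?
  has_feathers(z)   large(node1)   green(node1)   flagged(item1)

has_feathers(z)

[1] R3 [flagged(item1) :- blue(node1), open(item1).]; R4 [approved(z) :- red(item1), visible(z).]; R9 [bird(item1) :- wooden(item1).]; R10 [small(item1) :- valid(node1).]. ⇒ new: flagged(item1), approved(z), bird(item1), small(item1).
[2] R1 [hot(node1) :- bird(item1), metal(item1), ready(z).]; R5 [green(node1) :- flagged(item1), small(item1).]; R6 [large(node1) :- wooden(item1), approved(z).]; R8 [active(z) :- flagged(item1), approved(z), valid(node1).]. ⇒ new: hot(node1), green(node1), large(node1), active(z).
[3] R7 [cold(item1) :- hot(node1), active(z).]. ⇒ new: cold(item1).
Derived: green(node1) (round 2), flagged(item1) (round 1), large(node1) (round 2). has_feathers(z) never appears in any round.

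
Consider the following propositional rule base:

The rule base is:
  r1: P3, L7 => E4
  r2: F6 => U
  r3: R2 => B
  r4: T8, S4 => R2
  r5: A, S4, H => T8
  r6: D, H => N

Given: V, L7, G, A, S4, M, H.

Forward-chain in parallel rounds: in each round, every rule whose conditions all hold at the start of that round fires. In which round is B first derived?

3

Round 1: r5 [A, S4, H => T8]. Adds T8.
Round 2: r4 [T8, S4 => R2]. Adds R2.
Round 3: r3 [R2 => B]. Adds B.
B first appears in round 3.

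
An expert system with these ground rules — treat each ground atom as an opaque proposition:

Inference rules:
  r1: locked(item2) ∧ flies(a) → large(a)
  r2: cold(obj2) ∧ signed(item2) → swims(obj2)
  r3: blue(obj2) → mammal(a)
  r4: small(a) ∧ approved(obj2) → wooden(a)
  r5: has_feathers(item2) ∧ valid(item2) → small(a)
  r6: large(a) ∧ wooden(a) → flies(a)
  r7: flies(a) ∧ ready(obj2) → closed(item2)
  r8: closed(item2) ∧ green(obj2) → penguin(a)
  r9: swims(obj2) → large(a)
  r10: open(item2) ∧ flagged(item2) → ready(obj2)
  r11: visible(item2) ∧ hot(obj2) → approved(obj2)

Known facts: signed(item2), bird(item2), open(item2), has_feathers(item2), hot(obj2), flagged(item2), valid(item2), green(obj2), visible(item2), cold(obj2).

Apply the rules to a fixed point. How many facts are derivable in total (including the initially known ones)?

19

Round 1 fires r2, r5, r10, r11, giving swims(obj2), small(a), ready(obj2), approved(obj2).
Round 2 fires r4, r9, giving wooden(a), large(a).
Round 3 fires r6, giving flies(a).
Round 4 fires r7, giving closed(item2).
Round 5 fires r8, giving penguin(a).
Closure: {approved(obj2), bird(item2), closed(item2), cold(obj2), flagged(item2), flies(a), green(obj2), has_feathers(item2), hot(obj2), large(a), open(item2), penguin(a), ready(obj2), signed(item2), small(a), swims(obj2), valid(item2), visible(item2), wooden(a)} — 19 facts.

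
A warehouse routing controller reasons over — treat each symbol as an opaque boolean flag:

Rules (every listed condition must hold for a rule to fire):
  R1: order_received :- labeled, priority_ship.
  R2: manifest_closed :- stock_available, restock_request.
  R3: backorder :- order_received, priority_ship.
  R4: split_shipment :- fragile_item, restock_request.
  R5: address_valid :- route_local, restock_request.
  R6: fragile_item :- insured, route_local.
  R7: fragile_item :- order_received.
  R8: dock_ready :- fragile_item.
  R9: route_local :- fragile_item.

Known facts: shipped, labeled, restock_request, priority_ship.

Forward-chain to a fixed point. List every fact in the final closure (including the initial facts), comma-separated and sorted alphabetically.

Round 1: R1 [order_received :- labeled, priority_ship.]. Adds order_received.
Round 2: R3 [backorder :- order_received, priority_ship.]; R7 [fragile_item :- order_received.]. Adds backorder, fragile_item.
Round 3: R4 [split_shipment :- fragile_item, restock_request.]; R8 [dock_ready :- fragile_item.]; R9 [route_local :- fragile_item.]. Adds split_shipment, dock_ready, route_local.
Round 4: R5 [address_valid :- route_local, restock_request.]. Adds address_valid.

address_valid, backorder, dock_ready, fragile_item, labeled, order_received, priority_ship, restock_request, route_local, shipped, split_shipment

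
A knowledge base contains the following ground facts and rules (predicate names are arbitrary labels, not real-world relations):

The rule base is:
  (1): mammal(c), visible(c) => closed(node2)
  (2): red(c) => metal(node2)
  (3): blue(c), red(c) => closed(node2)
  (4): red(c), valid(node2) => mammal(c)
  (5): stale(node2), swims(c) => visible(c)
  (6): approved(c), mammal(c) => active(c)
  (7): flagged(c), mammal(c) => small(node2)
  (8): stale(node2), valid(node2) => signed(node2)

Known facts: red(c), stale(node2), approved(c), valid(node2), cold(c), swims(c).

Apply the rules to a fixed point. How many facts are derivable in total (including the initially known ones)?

12

Round 1: (2) [red(c) => metal(node2)]; (4) [red(c), valid(node2) => mammal(c)]; (5) [stale(node2), swims(c) => visible(c)]; (8) [stale(node2), valid(node2) => signed(node2)]. Adds metal(node2), mammal(c), visible(c), signed(node2).
Round 2: (1) [mammal(c), visible(c) => closed(node2)]; (6) [approved(c), mammal(c) => active(c)]. Adds closed(node2), active(c).
Closure: {active(c), approved(c), closed(node2), cold(c), mammal(c), metal(node2), red(c), signed(node2), stale(node2), swims(c), valid(node2), visible(c)} — 12 facts.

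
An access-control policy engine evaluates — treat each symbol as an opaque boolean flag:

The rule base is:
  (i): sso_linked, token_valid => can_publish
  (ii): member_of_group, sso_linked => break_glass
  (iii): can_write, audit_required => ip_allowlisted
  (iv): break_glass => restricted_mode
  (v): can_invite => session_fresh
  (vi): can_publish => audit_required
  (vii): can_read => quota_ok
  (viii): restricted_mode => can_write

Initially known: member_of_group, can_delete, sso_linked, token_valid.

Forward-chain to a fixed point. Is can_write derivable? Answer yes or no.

yes

Round 1 fires (i), (ii), giving can_publish, break_glass.
Round 2 fires (iv), (vi), giving restricted_mode, audit_required.
Round 3 fires (viii), giving can_write.
Round 4 fires (iii), giving ip_allowlisted.
can_write appears in round 3, so it is derivable.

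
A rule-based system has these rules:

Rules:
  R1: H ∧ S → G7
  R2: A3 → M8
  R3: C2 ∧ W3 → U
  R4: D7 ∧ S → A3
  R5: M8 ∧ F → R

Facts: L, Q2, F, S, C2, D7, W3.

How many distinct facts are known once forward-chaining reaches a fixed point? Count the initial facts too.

Round 1: R3 [C2 ∧ W3 → U]; R4 [D7 ∧ S → A3]. New: U, A3.
Round 2: R2 [A3 → M8]. New: M8.
Round 3: R5 [M8 ∧ F → R]. New: R.
Closure: {A3, C2, D7, F, L, M8, Q2, R, S, U, W3} — 11 facts.

11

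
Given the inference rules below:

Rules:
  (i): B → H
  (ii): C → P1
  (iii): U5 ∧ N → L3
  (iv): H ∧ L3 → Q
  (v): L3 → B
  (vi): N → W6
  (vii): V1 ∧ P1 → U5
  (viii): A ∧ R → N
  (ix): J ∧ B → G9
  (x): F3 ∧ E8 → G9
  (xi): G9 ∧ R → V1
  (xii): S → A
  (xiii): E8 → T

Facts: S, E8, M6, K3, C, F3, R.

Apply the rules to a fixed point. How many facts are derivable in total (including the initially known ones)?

19

Round 1 fires (ii), (x), (xii), (xiii), giving P1, G9, A, T.
Round 2 fires (viii), (xi), giving N, V1.
Round 3 fires (vi), (vii), giving W6, U5.
Round 4 fires (iii), giving L3.
Round 5 fires (v), giving B.
Round 6 fires (i), giving H.
Round 7 fires (iv), giving Q.
Closure: {A, B, C, E8, F3, G9, H, K3, L3, M6, N, P1, Q, R, S, T, U5, V1, W6} — 19 facts.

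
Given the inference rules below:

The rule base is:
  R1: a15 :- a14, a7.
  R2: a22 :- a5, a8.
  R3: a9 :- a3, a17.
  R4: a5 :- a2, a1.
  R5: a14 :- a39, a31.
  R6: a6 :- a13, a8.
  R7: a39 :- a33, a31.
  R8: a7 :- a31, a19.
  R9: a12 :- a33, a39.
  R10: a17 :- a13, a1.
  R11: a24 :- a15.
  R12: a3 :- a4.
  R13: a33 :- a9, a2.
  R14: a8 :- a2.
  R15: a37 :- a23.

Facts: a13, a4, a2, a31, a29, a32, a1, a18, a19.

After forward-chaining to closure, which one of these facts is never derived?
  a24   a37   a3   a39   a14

Round 1: R4 [a5 :- a2, a1.]; R8 [a7 :- a31, a19.]; R10 [a17 :- a13, a1.]; R12 [a3 :- a4.]; R14 [a8 :- a2.]. Adds a5, a7, a17, a3, a8.
Round 2: R2 [a22 :- a5, a8.]; R3 [a9 :- a3, a17.]; R6 [a6 :- a13, a8.]. Adds a22, a9, a6.
Round 3: R13 [a33 :- a9, a2.]. Adds a33.
Round 4: R7 [a39 :- a33, a31.]. Adds a39.
Round 5: R5 [a14 :- a39, a31.]; R9 [a12 :- a33, a39.]. Adds a14, a12.
Round 6: R1 [a15 :- a14, a7.]. Adds a15.
Round 7: R11 [a24 :- a15.]. Adds a24.
Derived: a39 (round 4), a14 (round 5), a3 (round 1), a24 (round 7). a37 never appears in any round.

a37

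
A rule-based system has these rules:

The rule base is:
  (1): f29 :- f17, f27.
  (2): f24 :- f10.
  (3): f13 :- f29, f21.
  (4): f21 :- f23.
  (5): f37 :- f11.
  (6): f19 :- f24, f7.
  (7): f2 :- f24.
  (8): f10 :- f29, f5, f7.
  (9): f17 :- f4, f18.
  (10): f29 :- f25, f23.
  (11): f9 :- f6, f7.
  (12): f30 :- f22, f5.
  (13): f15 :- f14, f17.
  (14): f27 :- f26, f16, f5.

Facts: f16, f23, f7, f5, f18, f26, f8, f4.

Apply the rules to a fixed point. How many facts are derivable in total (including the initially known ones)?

17

[1] (4) [f21 :- f23.]; (9) [f17 :- f4, f18.]; (14) [f27 :- f26, f16, f5.]. ⇒ new: f21, f17, f27.
[2] (1) [f29 :- f17, f27.]. ⇒ new: f29.
[3] (3) [f13 :- f29, f21.]; (8) [f10 :- f29, f5, f7.]. ⇒ new: f13, f10.
[4] (2) [f24 :- f10.]. ⇒ new: f24.
[5] (6) [f19 :- f24, f7.]; (7) [f2 :- f24.]. ⇒ new: f19, f2.
Closure: {f10, f13, f16, f17, f18, f19, f2, f21, f23, f24, f26, f27, f29, f4, f5, f7, f8} — 17 facts.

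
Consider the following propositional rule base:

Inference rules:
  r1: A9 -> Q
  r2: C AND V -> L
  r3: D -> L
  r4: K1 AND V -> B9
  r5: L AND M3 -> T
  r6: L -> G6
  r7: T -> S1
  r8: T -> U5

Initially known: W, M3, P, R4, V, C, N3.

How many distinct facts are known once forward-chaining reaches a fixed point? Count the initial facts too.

12

Round 1 — r2, derive L.
Round 2 — r5, r6, derive T, G6.
Round 3 — r7, r8, derive S1, U5.
Closure: {C, G6, L, M3, N3, P, R4, S1, T, U5, V, W} — 12 facts.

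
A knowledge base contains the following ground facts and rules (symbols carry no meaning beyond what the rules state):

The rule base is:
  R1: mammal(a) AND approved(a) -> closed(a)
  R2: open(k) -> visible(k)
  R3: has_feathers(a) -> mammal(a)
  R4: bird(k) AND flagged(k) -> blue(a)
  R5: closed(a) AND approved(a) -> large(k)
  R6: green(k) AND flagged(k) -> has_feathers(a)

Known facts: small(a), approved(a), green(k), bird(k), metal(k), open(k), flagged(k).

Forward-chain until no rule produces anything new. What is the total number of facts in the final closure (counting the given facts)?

13

Round 1: R2 [open(k) -> visible(k)]; R4 [bird(k) AND flagged(k) -> blue(a)]; R6 [green(k) AND flagged(k) -> has_feathers(a)]. New: visible(k), blue(a), has_feathers(a).
Round 2: R3 [has_feathers(a) -> mammal(a)]. New: mammal(a).
Round 3: R1 [mammal(a) AND approved(a) -> closed(a)]. New: closed(a).
Round 4: R5 [closed(a) AND approved(a) -> large(k)]. New: large(k).
Closure: {approved(a), bird(k), blue(a), closed(a), flagged(k), green(k), has_feathers(a), large(k), mammal(a), metal(k), open(k), small(a), visible(k)} — 13 facts.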